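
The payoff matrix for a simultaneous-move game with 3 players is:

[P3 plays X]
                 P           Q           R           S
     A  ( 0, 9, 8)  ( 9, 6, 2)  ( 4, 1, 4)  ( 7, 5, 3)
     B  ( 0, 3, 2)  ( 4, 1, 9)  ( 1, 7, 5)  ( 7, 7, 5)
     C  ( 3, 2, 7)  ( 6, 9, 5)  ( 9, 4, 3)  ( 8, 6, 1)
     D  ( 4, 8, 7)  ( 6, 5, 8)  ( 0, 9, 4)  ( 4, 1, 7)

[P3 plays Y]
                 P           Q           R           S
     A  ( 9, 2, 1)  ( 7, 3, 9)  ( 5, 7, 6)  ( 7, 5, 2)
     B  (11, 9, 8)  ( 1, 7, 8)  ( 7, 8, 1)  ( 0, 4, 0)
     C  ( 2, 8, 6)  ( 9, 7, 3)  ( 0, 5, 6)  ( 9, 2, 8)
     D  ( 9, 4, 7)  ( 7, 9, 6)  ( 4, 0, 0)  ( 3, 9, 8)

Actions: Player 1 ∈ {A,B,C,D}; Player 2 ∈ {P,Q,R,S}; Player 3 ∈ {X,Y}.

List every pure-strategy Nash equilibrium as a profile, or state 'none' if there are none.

Nash profiles: (B,P,Y)

(A,P,X): not NE [P1→D gives 4>0]
(A,P,Y): not NE [P1→B gives 11>9; P2→R gives 7>2; P3→X gives 8>1]
(A,Q,X): not NE [P2→P gives 9>6; P3→Y gives 9>2]
(A,Q,Y): not NE [P1→C gives 9>7; P2→R gives 7>3]
(A,R,X): not NE [P1→C gives 9>4; P2→P gives 9>1; P3→Y gives 6>4]
(A,R,Y): not NE [P1→B gives 7>5]
(A,S,X): not NE [P1→C gives 8>7; P2→P gives 9>5]
(A,S,Y): not NE [P1→C gives 9>7; P2→R gives 7>5; P3→X gives 3>2]
(B,P,X): not NE [P1→D gives 4>0; P2→S gives 7>3; P3→Y gives 8>2]
(B,P,Y): NE
(B,Q,X): not NE [P1→A gives 9>4; P2→S gives 7>1]
(B,Q,Y): not NE [P1→C gives 9>1; P2→P gives 9>7; P3→X gives 9>8]
(B,R,X): not NE [P1→C gives 9>1]
(B,R,Y): not NE [P2→P gives 9>8; P3→X gives 5>1]
(B,S,X): not NE [P1→C gives 8>7]
(B,S,Y): not NE [P1→C gives 9>0; P2→P gives 9>4; P3→X gives 5>0]
(C,P,X): not NE [P1→D gives 4>3; P2→Q gives 9>2]
(C,P,Y): not NE [P1→B gives 11>2; P3→X gives 7>6]
(C,Q,X): not NE [P1→A gives 9>6]
(C,Q,Y): not NE [P2→P gives 8>7; P3→X gives 5>3]
(C,R,X): not NE [P2→Q gives 9>4; P3→Y gives 6>3]
(C,R,Y): not NE [P1→B gives 7>0; P2→P gives 8>5]
(C,S,X): not NE [P2→Q gives 9>6; P3→Y gives 8>1]
(C,S,Y): not NE [P2→P gives 8>2]
(D,P,X): not NE [P2→R gives 9>8]
(D,P,Y): not NE [P1→B gives 11>9; P2→S gives 9>4]
(D,Q,X): not NE [P1→A gives 9>6; P2→R gives 9>5]
(D,Q,Y): not NE [P1→C gives 9>7; P3→X gives 8>6]
(D,R,X): not NE [P1→C gives 9>0]
(D,R,Y): not NE [P1→B gives 7>4; P2→S gives 9>0; P3→X gives 4>0]
(D,S,X): not NE [P1→C gives 8>4; P2→R gives 9>1; P3→Y gives 8>7]
(D,S,Y): not NE [P1→C gives 9>3]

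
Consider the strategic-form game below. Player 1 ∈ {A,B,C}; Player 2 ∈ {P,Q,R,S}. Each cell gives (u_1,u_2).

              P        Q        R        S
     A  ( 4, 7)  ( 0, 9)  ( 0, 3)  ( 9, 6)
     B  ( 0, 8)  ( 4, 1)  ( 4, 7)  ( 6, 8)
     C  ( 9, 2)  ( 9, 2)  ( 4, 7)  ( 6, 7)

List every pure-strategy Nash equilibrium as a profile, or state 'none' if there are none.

(A,P): not NE [P1→C gives 9>4; P2→Q gives 9>7]
(A,Q): not NE [P1→C gives 9>0]
(A,R): not NE [P1→C gives 4>0; P2→Q gives 9>3]
(A,S): not NE [P2→Q gives 9>6]
(B,P): not NE [P1→C gives 9>0]
(B,Q): not NE [P1→C gives 9>4; P2→S gives 8>1]
(B,R): not NE [P2→S gives 8>7]
(B,S): not NE [P1→A gives 9>6]
(C,P): not NE [P2→S gives 7>2]
(C,Q): not NE [P2→S gives 7>2]
(C,R): NE
(C,S): not NE [P1→A gives 9>6]

Nash profiles: (C,R)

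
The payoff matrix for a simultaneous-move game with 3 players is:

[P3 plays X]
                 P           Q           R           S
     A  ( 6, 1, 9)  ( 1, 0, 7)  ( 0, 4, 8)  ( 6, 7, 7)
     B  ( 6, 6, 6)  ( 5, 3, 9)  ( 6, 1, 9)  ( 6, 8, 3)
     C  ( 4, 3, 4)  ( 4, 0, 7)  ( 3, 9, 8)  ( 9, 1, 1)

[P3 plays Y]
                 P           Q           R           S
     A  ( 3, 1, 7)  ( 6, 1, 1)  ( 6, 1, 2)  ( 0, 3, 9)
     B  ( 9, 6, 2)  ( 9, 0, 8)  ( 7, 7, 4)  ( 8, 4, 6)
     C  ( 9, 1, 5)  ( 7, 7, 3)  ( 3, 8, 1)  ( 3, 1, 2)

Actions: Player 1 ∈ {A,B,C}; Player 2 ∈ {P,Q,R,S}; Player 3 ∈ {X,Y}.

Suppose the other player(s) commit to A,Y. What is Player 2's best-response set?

u_2(P vs A,Y) = 1
u_2(Q vs A,Y) = 1
u_2(R vs A,Y) = 1
u_2(S vs A,Y) = 3
max payoff 3 at {S}

P2 best: {S}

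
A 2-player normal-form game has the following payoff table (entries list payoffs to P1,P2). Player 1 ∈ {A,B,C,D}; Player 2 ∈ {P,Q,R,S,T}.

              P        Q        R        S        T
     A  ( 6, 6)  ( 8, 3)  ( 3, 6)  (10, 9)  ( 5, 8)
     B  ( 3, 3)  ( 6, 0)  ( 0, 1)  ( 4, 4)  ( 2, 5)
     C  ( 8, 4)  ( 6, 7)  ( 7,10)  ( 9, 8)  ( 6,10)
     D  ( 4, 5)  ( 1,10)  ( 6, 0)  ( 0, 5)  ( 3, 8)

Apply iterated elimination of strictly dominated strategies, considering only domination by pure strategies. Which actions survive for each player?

P1 drop B (A beats it: P:6>3 Q:8>6 R:3>0 S:10>4 T:5>2)
P1 drop D (C beats it: P:8>4 Q:6>1 R:7>6 S:9>0 T:6>3)
P2 drop P (S beats it: A:9>6 C:8>4)
P2 drop Q (R beats it: A:6>3 C:10>7)
P1→{A,C} P2→{R,S,T}

Remaining: P1:{A,C} P2:{R,S,T}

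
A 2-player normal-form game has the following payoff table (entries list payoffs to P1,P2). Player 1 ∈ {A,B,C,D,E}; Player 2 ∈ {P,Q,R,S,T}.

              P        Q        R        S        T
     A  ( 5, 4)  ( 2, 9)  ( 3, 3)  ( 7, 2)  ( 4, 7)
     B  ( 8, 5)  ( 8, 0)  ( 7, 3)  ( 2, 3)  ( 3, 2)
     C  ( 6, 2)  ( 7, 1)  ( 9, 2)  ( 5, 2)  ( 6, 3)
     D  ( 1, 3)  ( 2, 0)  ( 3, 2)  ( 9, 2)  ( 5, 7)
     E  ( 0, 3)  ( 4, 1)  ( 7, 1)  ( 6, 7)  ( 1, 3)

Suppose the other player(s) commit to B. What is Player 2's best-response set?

argmax u_2 = {P}

u_2(P vs B) = 5
u_2(Q vs B) = 0
u_2(R vs B) = 3
u_2(S vs B) = 3
u_2(T vs B) = 2
max payoff 5 at {P}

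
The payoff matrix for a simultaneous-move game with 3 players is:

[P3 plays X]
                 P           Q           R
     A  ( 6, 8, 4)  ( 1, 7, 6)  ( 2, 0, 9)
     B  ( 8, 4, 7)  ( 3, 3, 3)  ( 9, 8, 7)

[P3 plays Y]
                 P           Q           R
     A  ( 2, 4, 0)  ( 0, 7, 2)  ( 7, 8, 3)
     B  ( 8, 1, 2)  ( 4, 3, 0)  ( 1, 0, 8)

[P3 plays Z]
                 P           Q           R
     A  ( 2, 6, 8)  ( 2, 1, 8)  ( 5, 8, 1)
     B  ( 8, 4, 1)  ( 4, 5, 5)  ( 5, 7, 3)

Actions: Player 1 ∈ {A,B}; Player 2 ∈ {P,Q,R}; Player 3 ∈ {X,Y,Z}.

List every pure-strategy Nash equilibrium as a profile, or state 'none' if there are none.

Equilibria: none

(A,P,X): not NE [P1→B gives 8>6; P3→Z gives 8>4]
(A,P,Y): not NE [P1→B gives 8>2; P2→R gives 8>4; P3→Z gives 8>0]
(A,P,Z): not NE [P1→B gives 8>2; P2→R gives 8>6]
(A,Q,X): not NE [P1→B gives 3>1; P2→P gives 8>7; P3→Z gives 8>6]
(A,Q,Y): not NE [P1→B gives 4>0; P2→R gives 8>7; P3→Z gives 8>2]
(A,Q,Z): not NE [P1→B gives 4>2; P2→R gives 8>1]
(A,R,X): not NE [P1→B gives 9>2; P2→P gives 8>0]
(A,R,Y): not NE [P3→X gives 9>3]
(A,R,Z): not NE [P3→X gives 9>1]
(B,P,X): not NE [P2→R gives 8>4]
(B,P,Y): not NE [P2→Q gives 3>1; P3→X gives 7>2]
(B,P,Z): not NE [P2→R gives 7>4; P3→X gives 7>1]
(B,Q,X): not NE [P2→R gives 8>3; P3→Z gives 5>3]
(B,Q,Y): not NE [P3→Z gives 5>0]
(B,Q,Z): not NE [P2→R gives 7>5]
(B,R,X): not NE [P3→Y gives 8>7]
(B,R,Y): not NE [P1→A gives 7>1; P2→Q gives 3>0]
(B,R,Z): not NE [P3→Y gives 8>3]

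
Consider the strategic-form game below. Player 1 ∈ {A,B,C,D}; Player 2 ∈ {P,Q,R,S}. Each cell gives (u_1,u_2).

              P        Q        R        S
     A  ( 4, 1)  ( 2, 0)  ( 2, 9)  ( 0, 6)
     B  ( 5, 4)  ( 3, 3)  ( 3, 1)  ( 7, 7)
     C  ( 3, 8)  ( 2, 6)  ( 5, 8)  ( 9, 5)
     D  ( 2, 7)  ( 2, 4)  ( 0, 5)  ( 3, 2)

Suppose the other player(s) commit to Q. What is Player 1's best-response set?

u_1(A vs Q) = 2
u_1(B vs Q) = 3
u_1(C vs Q) = 2
u_1(D vs Q) = 2
max payoff 3 at {B}

P1 best: {B}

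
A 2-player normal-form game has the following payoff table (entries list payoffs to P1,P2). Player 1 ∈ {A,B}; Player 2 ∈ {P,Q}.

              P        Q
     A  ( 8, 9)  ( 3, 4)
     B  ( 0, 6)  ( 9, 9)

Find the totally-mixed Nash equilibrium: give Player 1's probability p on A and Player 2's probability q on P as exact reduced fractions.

p=3/8, q=3/7

P1 indiff ⇒ q·8+(1-q)·3 = q·0+(1-q)·9 ⇒ q(8) = (1-q)(6) ⇒ q = 3/7
P2 indiff ⇒ p·9+(1-p)·6 = p·4+(1-p)·9 ⇒ p(5) = (1-p)(3) ⇒ p = 3/8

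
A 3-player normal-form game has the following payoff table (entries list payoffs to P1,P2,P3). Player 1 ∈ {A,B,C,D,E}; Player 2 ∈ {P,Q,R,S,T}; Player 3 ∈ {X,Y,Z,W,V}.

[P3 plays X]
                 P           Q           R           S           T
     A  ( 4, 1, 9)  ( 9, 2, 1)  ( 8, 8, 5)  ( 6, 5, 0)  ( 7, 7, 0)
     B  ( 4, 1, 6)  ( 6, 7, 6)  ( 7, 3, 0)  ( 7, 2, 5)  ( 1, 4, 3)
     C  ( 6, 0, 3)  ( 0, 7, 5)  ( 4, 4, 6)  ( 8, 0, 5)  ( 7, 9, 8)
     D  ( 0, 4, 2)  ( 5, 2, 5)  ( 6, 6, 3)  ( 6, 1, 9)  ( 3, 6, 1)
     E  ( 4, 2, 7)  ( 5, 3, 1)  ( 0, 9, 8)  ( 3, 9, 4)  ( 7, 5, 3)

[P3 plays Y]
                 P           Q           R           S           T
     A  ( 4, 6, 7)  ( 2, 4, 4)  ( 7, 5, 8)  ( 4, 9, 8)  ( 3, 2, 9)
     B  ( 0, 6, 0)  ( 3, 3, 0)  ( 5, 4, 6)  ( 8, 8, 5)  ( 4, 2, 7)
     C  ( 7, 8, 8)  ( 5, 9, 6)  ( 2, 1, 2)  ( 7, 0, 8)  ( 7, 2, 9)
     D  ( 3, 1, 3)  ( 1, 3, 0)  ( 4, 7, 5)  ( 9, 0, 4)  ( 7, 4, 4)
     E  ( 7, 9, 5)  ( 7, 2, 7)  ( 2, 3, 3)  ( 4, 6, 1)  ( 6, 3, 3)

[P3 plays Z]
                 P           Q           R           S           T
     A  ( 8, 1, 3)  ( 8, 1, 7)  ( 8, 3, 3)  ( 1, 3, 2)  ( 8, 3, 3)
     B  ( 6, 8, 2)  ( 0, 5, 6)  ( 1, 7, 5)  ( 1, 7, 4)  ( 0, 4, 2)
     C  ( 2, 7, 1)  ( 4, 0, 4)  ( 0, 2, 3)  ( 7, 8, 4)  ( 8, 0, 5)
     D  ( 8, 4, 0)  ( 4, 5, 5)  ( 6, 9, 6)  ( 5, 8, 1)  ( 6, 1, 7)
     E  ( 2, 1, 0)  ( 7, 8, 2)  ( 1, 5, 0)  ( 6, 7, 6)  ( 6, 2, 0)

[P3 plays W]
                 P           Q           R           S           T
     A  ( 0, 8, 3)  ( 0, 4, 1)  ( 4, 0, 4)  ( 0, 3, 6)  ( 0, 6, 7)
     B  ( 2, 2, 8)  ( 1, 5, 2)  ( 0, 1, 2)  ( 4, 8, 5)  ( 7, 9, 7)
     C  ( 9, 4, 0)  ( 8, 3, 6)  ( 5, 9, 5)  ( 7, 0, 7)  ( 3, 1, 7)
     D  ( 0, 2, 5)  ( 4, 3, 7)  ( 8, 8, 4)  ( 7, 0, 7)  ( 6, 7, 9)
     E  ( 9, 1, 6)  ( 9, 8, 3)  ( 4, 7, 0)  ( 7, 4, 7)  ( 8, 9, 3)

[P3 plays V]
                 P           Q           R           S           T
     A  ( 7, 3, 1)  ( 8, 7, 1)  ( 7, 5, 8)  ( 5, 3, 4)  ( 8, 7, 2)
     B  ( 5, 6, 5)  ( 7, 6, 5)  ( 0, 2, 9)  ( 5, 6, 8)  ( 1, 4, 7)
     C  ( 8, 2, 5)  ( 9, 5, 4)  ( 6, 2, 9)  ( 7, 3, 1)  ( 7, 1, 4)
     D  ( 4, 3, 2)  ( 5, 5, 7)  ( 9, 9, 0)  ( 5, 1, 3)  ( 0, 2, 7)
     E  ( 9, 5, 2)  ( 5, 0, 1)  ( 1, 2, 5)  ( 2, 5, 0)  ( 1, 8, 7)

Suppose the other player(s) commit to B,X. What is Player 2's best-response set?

u_2(P vs B,X) = 1
u_2(Q vs B,X) = 7
u_2(R vs B,X) = 3
u_2(S vs B,X) = 2
u_2(T vs B,X) = 4
max payoff 7 at {Q}

BR_2 = {Q}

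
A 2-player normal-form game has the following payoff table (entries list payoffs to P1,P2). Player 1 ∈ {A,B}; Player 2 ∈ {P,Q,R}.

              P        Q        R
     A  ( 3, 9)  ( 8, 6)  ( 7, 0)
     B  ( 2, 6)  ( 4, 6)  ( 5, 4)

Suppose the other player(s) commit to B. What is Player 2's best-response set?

u_2(P vs B) = 6
u_2(Q vs B) = 6
u_2(R vs B) = 4
max payoff 6 at {P,Q}

P2 best: {P,Q}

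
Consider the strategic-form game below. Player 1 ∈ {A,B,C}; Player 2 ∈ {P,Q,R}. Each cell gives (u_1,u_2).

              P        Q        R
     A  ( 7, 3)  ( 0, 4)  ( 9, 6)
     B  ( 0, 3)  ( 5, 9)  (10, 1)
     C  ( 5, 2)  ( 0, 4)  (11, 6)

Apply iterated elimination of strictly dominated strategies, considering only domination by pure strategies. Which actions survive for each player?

P2 drop P (Q beats it: A:4>3 B:9>3 C:4>2)
P1 drop A (B beats it: Q:5>0 R:10>9)
P1→{B,C} P2→{Q,R}

Survivors P1:{B,C} P2:{Q,R}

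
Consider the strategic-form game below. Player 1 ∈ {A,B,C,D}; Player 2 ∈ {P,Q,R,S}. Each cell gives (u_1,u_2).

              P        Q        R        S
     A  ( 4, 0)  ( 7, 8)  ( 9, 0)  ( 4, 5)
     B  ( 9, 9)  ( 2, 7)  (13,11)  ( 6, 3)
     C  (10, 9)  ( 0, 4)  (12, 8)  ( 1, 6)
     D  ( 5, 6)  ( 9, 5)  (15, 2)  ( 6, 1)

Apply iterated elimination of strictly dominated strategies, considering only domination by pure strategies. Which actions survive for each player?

P1 drop A (D beats it: P:5>4 Q:9>7 R:15>9 S:6>4)
P2 drop Q (P beats it: B:9>7 C:9>4 D:6>5)
P2 drop S (P beats it: B:9>3 C:9>6 D:6>1)
P1→{B,C,D} P2→{P,R}

IESDS → P1:{B,C,D} P2:{P,R}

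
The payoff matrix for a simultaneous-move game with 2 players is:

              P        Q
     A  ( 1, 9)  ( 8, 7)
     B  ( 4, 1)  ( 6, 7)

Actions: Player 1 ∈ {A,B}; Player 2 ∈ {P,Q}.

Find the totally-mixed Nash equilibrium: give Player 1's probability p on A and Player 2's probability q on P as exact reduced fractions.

P1 indiff ⇒ q·1+(1-q)·8 = q·4+(1-q)·6 ⇒ q(-3) = (1-q)(-2) ⇒ q = 2/5
P2 indiff ⇒ p·9+(1-p)·1 = p·7+(1-p)·7 ⇒ p(2) = (1-p)(6) ⇒ p = 3/4

(p,q) = (3/4, 2/5)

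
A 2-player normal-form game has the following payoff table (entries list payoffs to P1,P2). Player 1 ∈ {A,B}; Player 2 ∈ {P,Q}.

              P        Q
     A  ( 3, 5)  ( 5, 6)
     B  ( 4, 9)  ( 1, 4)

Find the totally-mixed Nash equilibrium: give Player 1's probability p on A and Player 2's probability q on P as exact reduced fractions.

P1 indiff ⇒ q·3+(1-q)·5 = q·4+(1-q)·1 ⇒ q(-1) = (1-q)(-4) ⇒ q = 4/5
P2 indiff ⇒ p·5+(1-p)·9 = p·6+(1-p)·4 ⇒ p(-1) = (1-p)(-5) ⇒ p = 5/6

(p,q) = (5/6, 4/5)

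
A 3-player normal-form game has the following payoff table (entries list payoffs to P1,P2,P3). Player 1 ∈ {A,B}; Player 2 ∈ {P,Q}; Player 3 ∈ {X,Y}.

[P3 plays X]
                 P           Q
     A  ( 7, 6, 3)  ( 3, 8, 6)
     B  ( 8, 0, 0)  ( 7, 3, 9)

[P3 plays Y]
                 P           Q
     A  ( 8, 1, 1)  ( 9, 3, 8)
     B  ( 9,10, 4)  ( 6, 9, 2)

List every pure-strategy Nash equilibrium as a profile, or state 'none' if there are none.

Nash profiles: (A,Q,Y), (B,P,Y), (B,Q,X)

(A,P,X): not NE [P1→B gives 8>7; P2→Q gives 8>6]
(A,P,Y): not NE [P1→B gives 9>8; P2→Q gives 3>1; P3→X gives 3>1]
(A,Q,X): not NE [P1→B gives 7>3; P3→Y gives 8>6]
(A,Q,Y): NE
(B,P,X): not NE [P2→Q gives 3>0; P3→Y gives 4>0]
(B,P,Y): NE
(B,Q,X): NE
(B,Q,Y): not NE [P1→A gives 9>6; P2→P gives 10>9; P3→X gives 9>2]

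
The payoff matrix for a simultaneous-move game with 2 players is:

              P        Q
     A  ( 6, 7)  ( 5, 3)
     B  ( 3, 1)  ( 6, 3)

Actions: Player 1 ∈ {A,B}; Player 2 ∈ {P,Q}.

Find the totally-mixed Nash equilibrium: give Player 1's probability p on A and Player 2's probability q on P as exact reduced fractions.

P1 indiff ⇒ q·6+(1-q)·5 = q·3+(1-q)·6 ⇒ q(3) = (1-q)(1) ⇒ q = 1/4
P2 indiff ⇒ p·7+(1-p)·1 = p·3+(1-p)·3 ⇒ p(4) = (1-p)(2) ⇒ p = 1/3

(p,q) = (1/3, 1/4)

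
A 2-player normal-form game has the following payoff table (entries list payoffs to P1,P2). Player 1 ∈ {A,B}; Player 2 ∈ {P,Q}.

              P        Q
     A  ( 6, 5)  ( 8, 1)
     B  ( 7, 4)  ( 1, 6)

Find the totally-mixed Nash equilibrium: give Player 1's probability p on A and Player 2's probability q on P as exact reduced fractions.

P1 indiff ⇒ q·6+(1-q)·8 = q·7+(1-q)·1 ⇒ q(-1) = (1-q)(-7) ⇒ q = 7/8
P2 indiff ⇒ p·5+(1-p)·4 = p·1+(1-p)·6 ⇒ p(4) = (1-p)(2) ⇒ p = 1/3

p=1/3, q=7/8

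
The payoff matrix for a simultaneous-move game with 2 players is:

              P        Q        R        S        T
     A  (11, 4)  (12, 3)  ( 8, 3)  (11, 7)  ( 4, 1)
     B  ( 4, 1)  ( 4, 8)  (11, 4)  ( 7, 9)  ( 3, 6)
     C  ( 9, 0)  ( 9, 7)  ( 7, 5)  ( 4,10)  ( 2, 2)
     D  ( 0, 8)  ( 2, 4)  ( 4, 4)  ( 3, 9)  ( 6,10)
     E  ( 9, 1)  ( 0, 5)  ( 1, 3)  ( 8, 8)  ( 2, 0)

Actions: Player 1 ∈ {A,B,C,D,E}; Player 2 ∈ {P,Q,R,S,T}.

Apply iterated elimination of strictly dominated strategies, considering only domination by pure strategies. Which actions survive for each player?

Survivors P1:{A,D} P2:{S,T}

P1 drop C (A beats it: P:11>9 Q:12>9 R:8>7 S:11>4 T:4>2)
P1 drop E (A beats it: P:11>9 Q:12>0 R:8>1 S:11>8 T:4>2)
P2 drop P (S beats it: A:7>4 B:9>1 D:9>8)
P2 drop Q (S beats it: A:7>3 B:9>8 D:9>4)
P2 drop R (S beats it: A:7>3 B:9>4 D:9>4)
P1 drop B (A beats it: S:11>7 T:4>3)
P1→{A,D} P2→{S,T}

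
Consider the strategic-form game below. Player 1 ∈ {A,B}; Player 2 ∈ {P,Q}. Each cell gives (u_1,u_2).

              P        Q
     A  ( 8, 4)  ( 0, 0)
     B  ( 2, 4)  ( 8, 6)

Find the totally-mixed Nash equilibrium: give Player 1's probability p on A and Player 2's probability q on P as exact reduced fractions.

p=1/3, q=4/7

P1 indiff ⇒ q·8+(1-q)·0 = q·2+(1-q)·8 ⇒ q(6) = (1-q)(8) ⇒ q = 4/7
P2 indiff ⇒ p·4+(1-p)·4 = p·0+(1-p)·6 ⇒ p(4) = (1-p)(2) ⇒ p = 1/3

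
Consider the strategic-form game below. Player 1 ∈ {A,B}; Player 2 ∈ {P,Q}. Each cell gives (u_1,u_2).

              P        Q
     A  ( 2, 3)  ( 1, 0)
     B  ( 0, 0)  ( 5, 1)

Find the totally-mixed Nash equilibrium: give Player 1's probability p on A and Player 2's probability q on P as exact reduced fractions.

(p,q) = (1/4, 2/3)

P1 indiff ⇒ q·2+(1-q)·1 = q·0+(1-q)·5 ⇒ q(2) = (1-q)(4) ⇒ q = 2/3
P2 indiff ⇒ p·3+(1-p)·0 = p·0+(1-p)·1 ⇒ p(3) = (1-p)(1) ⇒ p = 1/4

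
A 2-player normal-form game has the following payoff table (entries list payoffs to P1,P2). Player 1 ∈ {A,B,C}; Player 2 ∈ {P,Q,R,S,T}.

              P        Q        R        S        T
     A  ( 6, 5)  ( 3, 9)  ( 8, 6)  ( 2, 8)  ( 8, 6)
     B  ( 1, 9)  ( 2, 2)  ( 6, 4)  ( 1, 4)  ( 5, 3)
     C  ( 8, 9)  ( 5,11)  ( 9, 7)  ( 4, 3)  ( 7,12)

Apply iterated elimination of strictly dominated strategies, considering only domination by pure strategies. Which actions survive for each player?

Remaining: P1:{A,C} P2:{Q,T}

P1 drop B (A beats it: P:6>1 Q:3>2 R:8>6 S:2>1 T:8>5)
P2 drop P (Q beats it: A:9>5 C:11>9)
P2 drop R (Q beats it: A:9>6 C:11>7)
P2 drop S (Q beats it: A:9>8 C:11>3)
P1→{A,C} P2→{Q,T}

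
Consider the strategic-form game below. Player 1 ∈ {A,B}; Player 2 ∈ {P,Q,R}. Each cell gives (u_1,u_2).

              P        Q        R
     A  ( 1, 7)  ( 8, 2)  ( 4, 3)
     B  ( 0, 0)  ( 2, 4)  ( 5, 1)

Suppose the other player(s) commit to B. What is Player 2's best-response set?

P2 best: {Q}

u_2(P vs B) = 0
u_2(Q vs B) = 4
u_2(R vs B) = 1
max payoff 4 at {Q}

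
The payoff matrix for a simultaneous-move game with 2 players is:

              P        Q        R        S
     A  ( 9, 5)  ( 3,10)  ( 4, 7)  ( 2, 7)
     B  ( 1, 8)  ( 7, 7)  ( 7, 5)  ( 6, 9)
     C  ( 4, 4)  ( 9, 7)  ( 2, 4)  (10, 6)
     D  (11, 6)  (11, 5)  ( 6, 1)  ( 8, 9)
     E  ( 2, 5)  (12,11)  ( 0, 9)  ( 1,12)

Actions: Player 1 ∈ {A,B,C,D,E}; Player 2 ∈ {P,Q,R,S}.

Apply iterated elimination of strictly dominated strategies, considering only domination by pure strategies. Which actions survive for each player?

P1 drop A (D beats it: P:11>9 Q:11>3 R:6>4 S:8>2)
P2 drop P (S beats it: B:9>8 C:6>4 D:9>6 E:12>5)
P2 drop R (Q beats it: B:7>5 C:7>4 D:5>1 E:11>9)
P1 drop B (C beats it: Q:9>7 S:10>6)
P1→{C,D,E} P2→{Q,S}

Survivors P1:{C,D,E} P2:{Q,S}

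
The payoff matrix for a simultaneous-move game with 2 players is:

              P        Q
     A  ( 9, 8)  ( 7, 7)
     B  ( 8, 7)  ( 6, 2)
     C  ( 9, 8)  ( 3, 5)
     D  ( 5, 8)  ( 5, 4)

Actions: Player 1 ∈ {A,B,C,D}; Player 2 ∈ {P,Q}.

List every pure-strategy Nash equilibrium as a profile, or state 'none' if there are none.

(A,P): NE
(A,Q): not NE [P2→P gives 8>7]
(B,P): not NE [P1→C gives 9>8]
(B,Q): not NE [P1→A gives 7>6; P2→P gives 7>2]
(C,P): NE
(C,Q): not NE [P1→A gives 7>3; P2→P gives 8>5]
(D,P): not NE [P1→C gives 9>5]
(D,Q): not NE [P1→A gives 7>5; P2→P gives 8>4]

NE set: (A,P), (C,P)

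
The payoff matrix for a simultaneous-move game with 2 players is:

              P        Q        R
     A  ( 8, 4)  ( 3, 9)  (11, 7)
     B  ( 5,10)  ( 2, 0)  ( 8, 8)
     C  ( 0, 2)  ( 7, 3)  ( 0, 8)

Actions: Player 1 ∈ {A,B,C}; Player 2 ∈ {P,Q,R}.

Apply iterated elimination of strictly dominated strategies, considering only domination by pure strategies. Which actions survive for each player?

Remaining: P1:{A,C} P2:{Q,R}

P1 drop B (A beats it: P:8>5 Q:3>2 R:11>8)
P2 drop P (Q beats it: A:9>4 C:3>2)
P1→{A,C} P2→{Q,R}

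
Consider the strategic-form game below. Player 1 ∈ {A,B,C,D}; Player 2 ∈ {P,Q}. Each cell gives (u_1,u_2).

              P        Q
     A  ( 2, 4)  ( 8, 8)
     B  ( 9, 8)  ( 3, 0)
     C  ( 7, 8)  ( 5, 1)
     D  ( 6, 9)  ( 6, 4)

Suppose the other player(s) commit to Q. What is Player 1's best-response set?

BR_1 = {A}

u_1(A vs Q) = 8
u_1(B vs Q) = 3
u_1(C vs Q) = 5
u_1(D vs Q) = 6
max payoff 8 at {A}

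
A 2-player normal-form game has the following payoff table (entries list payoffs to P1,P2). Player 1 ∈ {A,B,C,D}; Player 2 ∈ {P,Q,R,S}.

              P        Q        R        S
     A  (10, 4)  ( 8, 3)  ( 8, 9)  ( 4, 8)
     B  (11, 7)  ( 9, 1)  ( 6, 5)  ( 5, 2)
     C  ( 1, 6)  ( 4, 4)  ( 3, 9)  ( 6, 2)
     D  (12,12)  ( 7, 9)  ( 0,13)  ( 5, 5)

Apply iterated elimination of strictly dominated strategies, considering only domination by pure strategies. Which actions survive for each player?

Survivors P1:{A,B,D} P2:{P,R}

P2 drop Q (P beats it: A:4>3 B:7>1 C:6>4 D:12>9)
P2 drop S (R beats it: A:9>8 B:5>2 C:9>2 D:13>5)
P1 drop C (A beats it: P:10>1 R:8>3)
P1→{A,B,D} P2→{P,R}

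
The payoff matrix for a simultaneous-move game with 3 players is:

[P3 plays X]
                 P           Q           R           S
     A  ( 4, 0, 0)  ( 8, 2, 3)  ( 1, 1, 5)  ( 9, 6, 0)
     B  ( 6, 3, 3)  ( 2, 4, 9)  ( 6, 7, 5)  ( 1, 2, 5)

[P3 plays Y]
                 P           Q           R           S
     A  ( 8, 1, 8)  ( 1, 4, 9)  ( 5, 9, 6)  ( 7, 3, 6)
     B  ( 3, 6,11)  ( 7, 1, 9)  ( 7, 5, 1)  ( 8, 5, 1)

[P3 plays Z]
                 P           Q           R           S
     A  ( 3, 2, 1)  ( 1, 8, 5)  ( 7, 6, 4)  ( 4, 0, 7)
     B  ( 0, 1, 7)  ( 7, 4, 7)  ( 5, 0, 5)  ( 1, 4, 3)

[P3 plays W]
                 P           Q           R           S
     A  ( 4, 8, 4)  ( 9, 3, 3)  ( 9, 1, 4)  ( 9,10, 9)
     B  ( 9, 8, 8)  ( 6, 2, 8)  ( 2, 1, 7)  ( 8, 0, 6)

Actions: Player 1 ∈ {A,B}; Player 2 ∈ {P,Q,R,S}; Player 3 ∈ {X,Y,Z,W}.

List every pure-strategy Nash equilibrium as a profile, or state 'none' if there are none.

(A,P,X): not NE [P1→B gives 6>4; P2→S gives 6>0; P3→Y gives 8>0]
(A,P,Y): not NE [P2→R gives 9>1]
(A,P,Z): not NE [P2→Q gives 8>2; P3→Y gives 8>1]
(A,P,W): not NE [P1→B gives 9>4; P2→S gives 10>8; P3→Y gives 8>4]
(A,Q,X): not NE [P2→S gives 6>2; P3→Y gives 9>3]
(A,Q,Y): not NE [P1→B gives 7>1; P2→R gives 9>4]
(A,Q,Z): not NE [P1→B gives 7>1; P3→Y gives 9>5]
(A,Q,W): not NE [P2→S gives 10>3; P3→Y gives 9>3]
(A,R,X): not NE [P1→B gives 6>1; P2→S gives 6>1; P3→Y gives 6>5]
(A,R,Y): not NE [P1→B gives 7>5]
(A,R,Z): not NE [P2→Q gives 8>6; P3→Y gives 6>4]
(A,R,W): not NE [P2→S gives 10>1; P3→Y gives 6>4]
(A,S,X): not NE [P3→W gives 9>0]
(A,S,Y): not NE [P1→B gives 8>7; P2→R gives 9>3; P3→W gives 9>6]
(A,S,Z): not NE [P2→Q gives 8>0; P3→W gives 9>7]
(A,S,W): NE
(B,P,X): not NE [P2→R gives 7>3; P3→Y gives 11>3]
(B,P,Y): not NE [P1→A gives 8>3]
(B,P,Z): not NE [P1→A gives 3>0; P2→S gives 4>1; P3→Y gives 11>7]
(B,P,W): not NE [P3→Y gives 11>8]
(B,Q,X): not NE [P1→A gives 8>2; P2→R gives 7>4]
(B,Q,Y): not NE [P2→P gives 6>1]
(B,Q,Z): not NE [P3→Y gives 9>7]
(B,Q,W): not NE [P1→A gives 9>6; P2→P gives 8>2; P3→Y gives 9>8]
(B,R,X): not NE [P3→W gives 7>5]
(B,R,Y): not NE [P2→P gives 6>5; P3→W gives 7>1]
(B,R,Z): not NE [P1→A gives 7>5; P2→S gives 4>0; P3→W gives 7>5]
(B,R,W): not NE [P1→A gives 9>2; P2→P gives 8>1]
(B,S,X): not NE [P1→A gives 9>1; P2→R gives 7>2; P3→W gives 6>5]
(B,S,Y): not NE [P2→P gives 6>5; P3→W gives 6>1]
(B,S,Z): not NE [P1→A gives 4>1; P3→W gives 6>3]
(B,S,W): not NE [P1→A gives 9>8; P2→P gives 8>0]

NE set: (A,S,W)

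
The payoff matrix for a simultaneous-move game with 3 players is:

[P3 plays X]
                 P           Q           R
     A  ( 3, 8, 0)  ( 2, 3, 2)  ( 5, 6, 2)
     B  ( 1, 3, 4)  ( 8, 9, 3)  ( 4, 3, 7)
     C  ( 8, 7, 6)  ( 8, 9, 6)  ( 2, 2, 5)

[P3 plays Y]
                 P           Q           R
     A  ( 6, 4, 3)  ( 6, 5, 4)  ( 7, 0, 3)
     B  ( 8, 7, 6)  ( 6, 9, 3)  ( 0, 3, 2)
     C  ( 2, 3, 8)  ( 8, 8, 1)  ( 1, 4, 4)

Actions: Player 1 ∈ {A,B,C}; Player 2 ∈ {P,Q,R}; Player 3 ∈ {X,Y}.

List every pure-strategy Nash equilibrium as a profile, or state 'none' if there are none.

NE set: (B,Q,X), (C,Q,X)

(A,P,X): not NE [P1→C gives 8>3; P3→Y gives 3>0]
(A,P,Y): not NE [P1→B gives 8>6; P2→Q gives 5>4]
(A,Q,X): not NE [P1→C gives 8>2; P2→P gives 8>3; P3→Y gives 4>2]
(A,Q,Y): not NE [P1→C gives 8>6]
(A,R,X): not NE [P2→P gives 8>6; P3→Y gives 3>2]
(A,R,Y): not NE [P2→Q gives 5>0]
(B,P,X): not NE [P1→C gives 8>1; P2→Q gives 9>3; P3→Y gives 6>4]
(B,P,Y): not NE [P2→Q gives 9>7]
(B,Q,X): NE
(B,Q,Y): not NE [P1→C gives 8>6]
(B,R,X): not NE [P1→A gives 5>4; P2→Q gives 9>3]
(B,R,Y): not NE [P1→A gives 7>0; P2→Q gives 9>3; P3→X gives 7>2]
(C,P,X): not NE [P2→Q gives 9>7; P3→Y gives 8>6]
(C,P,Y): not NE [P1→B gives 8>2; P2→Q gives 8>3]
(C,Q,X): NE
(C,Q,Y): not NE [P3→X gives 6>1]
(C,R,X): not NE [P1→A gives 5>2; P2→Q gives 9>2]
(C,R,Y): not NE [P1→A gives 7>1; P2→Q gives 8>4; P3→X gives 5>4]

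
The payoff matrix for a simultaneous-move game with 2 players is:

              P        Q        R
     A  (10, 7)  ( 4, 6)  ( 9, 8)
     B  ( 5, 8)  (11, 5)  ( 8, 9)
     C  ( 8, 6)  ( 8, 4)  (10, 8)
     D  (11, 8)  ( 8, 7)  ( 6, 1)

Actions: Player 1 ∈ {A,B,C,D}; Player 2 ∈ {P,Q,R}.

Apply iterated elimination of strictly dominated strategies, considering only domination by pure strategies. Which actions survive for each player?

P2 drop Q (P beats it: A:7>6 B:8>5 C:6>4 D:8>7)
P1 drop B (A beats it: P:10>5 R:9>8)
P1→{A,C,D} P2→{P,R}

Remaining: P1:{A,C,D} P2:{P,R}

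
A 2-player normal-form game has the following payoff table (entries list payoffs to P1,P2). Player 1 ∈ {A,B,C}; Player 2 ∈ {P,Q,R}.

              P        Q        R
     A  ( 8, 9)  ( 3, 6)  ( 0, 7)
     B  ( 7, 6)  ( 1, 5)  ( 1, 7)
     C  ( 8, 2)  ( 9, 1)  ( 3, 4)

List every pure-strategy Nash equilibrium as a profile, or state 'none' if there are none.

PSNE = {(A,P), (C,R)}

(A,P): NE
(A,Q): not NE [P1→C gives 9>3; P2→P gives 9>6]
(A,R): not NE [P1→C gives 3>0; P2→P gives 9>7]
(B,P): not NE [P1→C gives 8>7; P2→R gives 7>6]
(B,Q): not NE [P1→C gives 9>1; P2→R gives 7>5]
(B,R): not NE [P1→C gives 3>1]
(C,P): not NE [P2→R gives 4>2]
(C,Q): not NE [P2→R gives 4>1]
(C,R): NE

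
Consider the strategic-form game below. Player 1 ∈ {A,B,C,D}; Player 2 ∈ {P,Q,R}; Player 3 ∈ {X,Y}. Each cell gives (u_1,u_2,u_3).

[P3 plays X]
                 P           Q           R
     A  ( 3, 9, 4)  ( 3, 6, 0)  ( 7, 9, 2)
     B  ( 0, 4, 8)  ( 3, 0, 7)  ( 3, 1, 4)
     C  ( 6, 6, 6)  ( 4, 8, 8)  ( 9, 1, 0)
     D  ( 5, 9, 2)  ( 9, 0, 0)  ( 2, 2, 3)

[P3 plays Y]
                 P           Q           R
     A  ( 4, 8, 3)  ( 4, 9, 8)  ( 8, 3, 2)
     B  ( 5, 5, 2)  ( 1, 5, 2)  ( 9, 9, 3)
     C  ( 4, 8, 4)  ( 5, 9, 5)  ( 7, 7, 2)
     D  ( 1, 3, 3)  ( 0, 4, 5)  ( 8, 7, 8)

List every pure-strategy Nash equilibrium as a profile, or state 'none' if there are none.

PSNE: ∅

(A,P,X): not NE [P1→C gives 6>3]
(A,P,Y): not NE [P1→B gives 5>4; P2→Q gives 9>8; P3→X gives 4>3]
(A,Q,X): not NE [P1→D gives 9>3; P2→R gives 9>6; P3→Y gives 8>0]
(A,Q,Y): not NE [P1→C gives 5>4]
(A,R,X): not NE [P1→C gives 9>7]
(A,R,Y): not NE [P1→B gives 9>8; P2→Q gives 9>3]
(B,P,X): not NE [P1→C gives 6>0]
(B,P,Y): not NE [P2→R gives 9>5; P3→X gives 8>2]
(B,Q,X): not NE [P1→D gives 9>3; P2→P gives 4>0]
(B,Q,Y): not NE [P1→C gives 5>1; P2→R gives 9>5; P3→X gives 7>2]
(B,R,X): not NE [P1→C gives 9>3; P2→P gives 4>1]
(B,R,Y): not NE [P3→X gives 4>3]
(C,P,X): not NE [P2→Q gives 8>6]
(C,P,Y): not NE [P1→B gives 5>4; P2→Q gives 9>8; P3→X gives 6>4]
(C,Q,X): not NE [P1→D gives 9>4]
(C,Q,Y): not NE [P3→X gives 8>5]
(C,R,X): not NE [P2→Q gives 8>1; P3→Y gives 2>0]
(C,R,Y): not NE [P1→B gives 9>7; P2→Q gives 9>7]
(D,P,X): not NE [P1→C gives 6>5; P3→Y gives 3>2]
(D,P,Y): not NE [P1→B gives 5>1; P2→R gives 7>3]
(D,Q,X): not NE [P2→P gives 9>0; P3→Y gives 5>0]
(D,Q,Y): not NE [P1→C gives 5>0; P2→R gives 7>4]
(D,R,X): not NE [P1→C gives 9>2; P2→P gives 9>2; P3→Y gives 8>3]
(D,R,Y): not NE [P1→B gives 9>8]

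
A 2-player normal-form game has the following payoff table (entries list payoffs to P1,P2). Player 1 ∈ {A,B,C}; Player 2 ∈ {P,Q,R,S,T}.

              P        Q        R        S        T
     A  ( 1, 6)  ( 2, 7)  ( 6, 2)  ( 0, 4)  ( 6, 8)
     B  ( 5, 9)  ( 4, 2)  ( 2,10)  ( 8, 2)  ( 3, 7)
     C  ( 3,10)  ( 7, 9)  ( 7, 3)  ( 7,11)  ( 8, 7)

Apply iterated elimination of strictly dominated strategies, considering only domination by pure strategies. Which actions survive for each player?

P1 drop A (C beats it: P:3>1 Q:7>2 R:7>6 S:7>0 T:8>6)
P2 drop Q (P beats it: B:9>2 C:10>9)
P2 drop T (P beats it: B:9>7 C:10>7)
P1→{B,C} P2→{P,R,S}

IESDS → P1:{B,C} P2:{P,R,S}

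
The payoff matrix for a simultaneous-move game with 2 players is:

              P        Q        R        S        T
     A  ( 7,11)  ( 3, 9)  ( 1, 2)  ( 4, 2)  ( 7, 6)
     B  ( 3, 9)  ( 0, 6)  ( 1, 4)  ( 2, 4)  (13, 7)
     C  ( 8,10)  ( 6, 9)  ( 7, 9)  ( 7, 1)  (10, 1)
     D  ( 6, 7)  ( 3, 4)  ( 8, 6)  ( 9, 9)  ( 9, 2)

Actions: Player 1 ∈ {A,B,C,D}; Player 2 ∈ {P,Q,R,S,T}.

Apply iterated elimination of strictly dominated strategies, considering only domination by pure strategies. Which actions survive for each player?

P1 drop A (C beats it: P:8>7 Q:6>3 R:7>1 S:7>4 T:10>7)
P2 drop Q (P beats it: B:9>6 C:10>9 D:7>4)
P2 drop R (P beats it: B:9>4 C:10>9 D:7>6)
P2 drop T (P beats it: B:9>7 C:10>1 D:7>2)
P1 drop B (C beats it: P:8>3 S:7>2)
P1→{C,D} P2→{P,S}

Remaining: P1:{C,D} P2:{P,S}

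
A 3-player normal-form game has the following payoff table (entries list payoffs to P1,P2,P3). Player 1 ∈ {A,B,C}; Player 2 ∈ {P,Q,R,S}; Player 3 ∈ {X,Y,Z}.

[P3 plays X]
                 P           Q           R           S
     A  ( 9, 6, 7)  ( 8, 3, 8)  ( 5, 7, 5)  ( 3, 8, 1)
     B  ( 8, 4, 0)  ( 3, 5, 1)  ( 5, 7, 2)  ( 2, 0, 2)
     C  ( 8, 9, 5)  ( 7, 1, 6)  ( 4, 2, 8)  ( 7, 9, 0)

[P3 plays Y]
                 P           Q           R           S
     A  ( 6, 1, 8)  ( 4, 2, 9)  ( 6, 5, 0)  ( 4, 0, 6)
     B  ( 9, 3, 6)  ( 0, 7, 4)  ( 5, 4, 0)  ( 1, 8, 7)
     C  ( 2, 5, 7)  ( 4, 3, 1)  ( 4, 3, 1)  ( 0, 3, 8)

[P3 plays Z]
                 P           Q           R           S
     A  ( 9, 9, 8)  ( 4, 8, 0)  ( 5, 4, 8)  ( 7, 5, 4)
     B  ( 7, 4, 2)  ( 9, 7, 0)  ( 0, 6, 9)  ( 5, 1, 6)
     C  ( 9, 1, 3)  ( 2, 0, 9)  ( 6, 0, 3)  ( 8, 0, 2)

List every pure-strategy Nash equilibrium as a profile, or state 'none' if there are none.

(A,P,X): not NE [P2→S gives 8>6; P3→Z gives 8>7]
(A,P,Y): not NE [P1→B gives 9>6; P2→R gives 5>1]
(A,P,Z): NE
(A,Q,X): not NE [P2→S gives 8>3; P3→Y gives 9>8]
(A,Q,Y): not NE [P2→R gives 5>2]
(A,Q,Z): not NE [P1→B gives 9>4; P2→P gives 9>8; P3→Y gives 9>0]
(A,R,X): not NE [P2→S gives 8>7; P3→Z gives 8>5]
(A,R,Y): not NE [P3→Z gives 8>0]
(A,R,Z): not NE [P1→C gives 6>5; P2→P gives 9>4]
(A,S,X): not NE [P1→C gives 7>3; P3→Y gives 6>1]
(A,S,Y): not NE [P2→R gives 5>0]
(A,S,Z): not NE [P1→C gives 8>7; P2→P gives 9>5; P3→Y gives 6>4]
(B,P,X): not NE [P1→A gives 9>8; P2→R gives 7>4; P3→Y gives 6>0]
(B,P,Y): not NE [P2→S gives 8>3]
(B,P,Z): not NE [P1→C gives 9>7; P2→Q gives 7>4; P3→Y gives 6>2]
(B,Q,X): not NE [P1→A gives 8>3; P2→R gives 7>5; P3→Y gives 4>1]
(B,Q,Y): not NE [P1→C gives 4>0; P2→S gives 8>7]
(B,Q,Z): not NE [P3→Y gives 4>0]
(B,R,X): not NE [P3→Z gives 9>2]
(B,R,Y): not NE [P1→A gives 6>5; P2→S gives 8>4; P3→Z gives 9>0]
(B,R,Z): not NE [P1→C gives 6>0; P2→Q gives 7>6]
(B,S,X): not NE [P1→C gives 7>2; P2→R gives 7>0; P3→Y gives 7>2]
(B,S,Y): not NE [P1→A gives 4>1]
(B,S,Z): not NE [P1→C gives 8>5; P2→Q gives 7>1; P3→Y gives 7>6]
(C,P,X): not NE [P1→A gives 9>8; P3→Y gives 7>5]
(C,P,Y): not NE [P1→B gives 9>2]
(C,P,Z): not NE [P3→Y gives 7>3]
(C,Q,X): not NE [P1→A gives 8>7; P2→S gives 9>1; P3→Z gives 9>6]
(C,Q,Y): not NE [P2→P gives 5>3; P3→Z gives 9>1]
(C,Q,Z): not NE [P1→B gives 9>2; P2→P gives 1>0]
(C,R,X): not NE [P1→B gives 5>4; P2→S gives 9>2]
(C,R,Y): not NE [P1→A gives 6>4; P2→P gives 5>3; P3→X gives 8>1]
(C,R,Z): not NE [P2→P gives 1>0; P3→X gives 8>3]
(C,S,X): not NE [P3→Y gives 8>0]
(C,S,Y): not NE [P1→A gives 4>0; P2→P gives 5>3]
(C,S,Z): not NE [P2→P gives 1>0; P3→Y gives 8>2]

NE set: (A,P,Z)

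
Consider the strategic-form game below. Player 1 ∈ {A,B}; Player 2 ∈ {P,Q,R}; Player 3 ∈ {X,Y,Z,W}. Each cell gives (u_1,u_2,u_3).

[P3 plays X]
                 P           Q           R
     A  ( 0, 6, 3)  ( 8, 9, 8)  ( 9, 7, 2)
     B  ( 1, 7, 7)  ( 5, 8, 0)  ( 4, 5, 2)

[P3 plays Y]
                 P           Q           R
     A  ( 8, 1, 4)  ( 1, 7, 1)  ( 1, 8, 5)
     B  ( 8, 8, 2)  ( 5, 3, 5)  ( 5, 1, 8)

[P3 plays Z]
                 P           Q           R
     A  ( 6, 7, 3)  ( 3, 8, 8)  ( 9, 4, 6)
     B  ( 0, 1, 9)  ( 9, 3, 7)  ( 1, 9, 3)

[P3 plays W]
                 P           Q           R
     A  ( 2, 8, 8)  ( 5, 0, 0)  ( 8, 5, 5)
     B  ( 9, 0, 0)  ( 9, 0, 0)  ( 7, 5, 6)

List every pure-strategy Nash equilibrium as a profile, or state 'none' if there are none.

(A,P,X): not NE [P1→B gives 1>0; P2→Q gives 9>6; P3→W gives 8>3]
(A,P,Y): not NE [P2→R gives 8>1; P3→W gives 8>4]
(A,P,Z): not NE [P2→Q gives 8>7; P3→W gives 8>3]
(A,P,W): not NE [P1→B gives 9>2]
(A,Q,X): NE
(A,Q,Y): not NE [P1→B gives 5>1; P2→R gives 8>7; P3→Z gives 8>1]
(A,Q,Z): not NE [P1→B gives 9>3]
(A,Q,W): not NE [P1→B gives 9>5; P2→P gives 8>0; P3→Z gives 8>0]
(A,R,X): not NE [P2→Q gives 9>7; P3→Z gives 6>2]
(A,R,Y): not NE [P1→B gives 5>1; P3→Z gives 6>5]
(A,R,Z): not NE [P2→Q gives 8>4]
(A,R,W): not NE [P2→P gives 8>5; P3→Z gives 6>5]
(B,P,X): not NE [P2→Q gives 8>7; P3→Z gives 9>7]
(B,P,Y): not NE [P3→Z gives 9>2]
(B,P,Z): not NE [P1→A gives 6>0; P2→R gives 9>1]
(B,P,W): not NE [P2→R gives 5>0; P3→Z gives 9>0]
(B,Q,X): not NE [P1→A gives 8>5; P3→Z gives 7>0]
(B,Q,Y): not NE [P2→P gives 8>3; P3→Z gives 7>5]
(B,Q,Z): not NE [P2→R gives 9>3]
(B,Q,W): not NE [P2→R gives 5>0; P3→Z gives 7>0]
(B,R,X): not NE [P1→A gives 9>4; P2→Q gives 8>5; P3→Y gives 8>2]
(B,R,Y): not NE [P2→P gives 8>1]
(B,R,Z): not NE [P1→A gives 9>1; P3→Y gives 8>3]
(B,R,W): not NE [P1→A gives 8>7; P3→Y gives 8>6]

Nash profiles: (A,Q,X)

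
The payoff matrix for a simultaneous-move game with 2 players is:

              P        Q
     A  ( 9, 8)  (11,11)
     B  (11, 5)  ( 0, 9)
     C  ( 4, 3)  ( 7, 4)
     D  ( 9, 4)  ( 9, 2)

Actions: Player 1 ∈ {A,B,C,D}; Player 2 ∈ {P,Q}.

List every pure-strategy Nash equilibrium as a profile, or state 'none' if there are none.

(A,P): not NE [P1→B gives 11>9; P2→Q gives 11>8]
(A,Q): NE
(B,P): not NE [P2→Q gives 9>5]
(B,Q): not NE [P1→A gives 11>0]
(C,P): not NE [P1→B gives 11>4; P2→Q gives 4>3]
(C,Q): not NE [P1→A gives 11>7]
(D,P): not NE [P1→B gives 11>9]
(D,Q): not NE [P1→A gives 11>9; P2→P gives 4>2]

NE set: (A,Q)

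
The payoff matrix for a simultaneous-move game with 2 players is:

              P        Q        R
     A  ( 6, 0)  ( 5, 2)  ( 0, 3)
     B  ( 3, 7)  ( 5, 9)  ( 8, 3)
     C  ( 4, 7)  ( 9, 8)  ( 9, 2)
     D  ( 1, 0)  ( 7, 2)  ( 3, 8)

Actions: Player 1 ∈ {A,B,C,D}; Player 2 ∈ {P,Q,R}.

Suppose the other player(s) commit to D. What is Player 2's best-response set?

argmax u_2 = {R}

u_2(P vs D) = 0
u_2(Q vs D) = 2
u_2(R vs D) = 8
max payoff 8 at {R}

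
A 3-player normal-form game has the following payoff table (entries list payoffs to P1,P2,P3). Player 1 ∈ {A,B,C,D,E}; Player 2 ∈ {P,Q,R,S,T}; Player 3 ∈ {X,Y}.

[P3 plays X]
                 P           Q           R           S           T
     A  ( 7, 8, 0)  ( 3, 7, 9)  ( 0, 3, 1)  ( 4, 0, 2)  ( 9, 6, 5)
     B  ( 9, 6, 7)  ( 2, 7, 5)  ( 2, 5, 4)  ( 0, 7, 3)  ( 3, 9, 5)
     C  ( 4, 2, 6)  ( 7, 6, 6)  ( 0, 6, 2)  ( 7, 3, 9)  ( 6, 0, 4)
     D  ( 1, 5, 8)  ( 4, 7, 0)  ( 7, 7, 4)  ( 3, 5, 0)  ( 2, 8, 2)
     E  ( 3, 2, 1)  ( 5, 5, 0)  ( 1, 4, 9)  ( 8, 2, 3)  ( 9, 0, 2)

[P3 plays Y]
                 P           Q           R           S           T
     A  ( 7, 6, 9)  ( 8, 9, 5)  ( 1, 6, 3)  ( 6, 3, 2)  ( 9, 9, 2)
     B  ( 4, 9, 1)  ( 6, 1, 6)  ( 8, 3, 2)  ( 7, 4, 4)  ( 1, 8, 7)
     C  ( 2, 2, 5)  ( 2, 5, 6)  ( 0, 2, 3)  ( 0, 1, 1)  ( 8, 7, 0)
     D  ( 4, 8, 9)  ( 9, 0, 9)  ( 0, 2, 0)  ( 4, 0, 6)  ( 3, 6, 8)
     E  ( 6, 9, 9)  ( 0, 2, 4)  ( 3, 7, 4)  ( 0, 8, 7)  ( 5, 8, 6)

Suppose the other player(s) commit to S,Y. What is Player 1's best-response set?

argmax u_1 = {B}

u_1(A vs S,Y) = 6
u_1(B vs S,Y) = 7
u_1(C vs S,Y) = 0
u_1(D vs S,Y) = 4
u_1(E vs S,Y) = 0
max payoff 7 at {B}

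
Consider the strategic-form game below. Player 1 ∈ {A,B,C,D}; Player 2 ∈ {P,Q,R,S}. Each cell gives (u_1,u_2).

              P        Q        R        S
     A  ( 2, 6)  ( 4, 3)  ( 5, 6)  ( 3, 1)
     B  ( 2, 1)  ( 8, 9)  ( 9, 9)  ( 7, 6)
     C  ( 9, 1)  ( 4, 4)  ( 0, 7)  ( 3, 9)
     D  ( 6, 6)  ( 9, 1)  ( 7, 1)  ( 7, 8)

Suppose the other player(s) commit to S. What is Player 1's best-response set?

u_1(A vs S) = 3
u_1(B vs S) = 7
u_1(C vs S) = 3
u_1(D vs S) = 7
max payoff 7 at {B,D}

BR_1 = {B,D}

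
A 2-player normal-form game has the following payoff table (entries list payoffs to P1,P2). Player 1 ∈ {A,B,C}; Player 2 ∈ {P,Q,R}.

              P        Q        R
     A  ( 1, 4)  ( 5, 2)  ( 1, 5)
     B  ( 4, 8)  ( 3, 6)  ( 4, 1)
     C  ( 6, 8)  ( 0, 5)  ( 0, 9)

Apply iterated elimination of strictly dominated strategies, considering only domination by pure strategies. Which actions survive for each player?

IESDS → P1:{B,C} P2:{P,R}

P2 drop Q (P beats it: A:4>2 B:8>6 C:8>5)
P1 drop A (B beats it: P:4>1 R:4>1)
P1→{B,C} P2→{P,R}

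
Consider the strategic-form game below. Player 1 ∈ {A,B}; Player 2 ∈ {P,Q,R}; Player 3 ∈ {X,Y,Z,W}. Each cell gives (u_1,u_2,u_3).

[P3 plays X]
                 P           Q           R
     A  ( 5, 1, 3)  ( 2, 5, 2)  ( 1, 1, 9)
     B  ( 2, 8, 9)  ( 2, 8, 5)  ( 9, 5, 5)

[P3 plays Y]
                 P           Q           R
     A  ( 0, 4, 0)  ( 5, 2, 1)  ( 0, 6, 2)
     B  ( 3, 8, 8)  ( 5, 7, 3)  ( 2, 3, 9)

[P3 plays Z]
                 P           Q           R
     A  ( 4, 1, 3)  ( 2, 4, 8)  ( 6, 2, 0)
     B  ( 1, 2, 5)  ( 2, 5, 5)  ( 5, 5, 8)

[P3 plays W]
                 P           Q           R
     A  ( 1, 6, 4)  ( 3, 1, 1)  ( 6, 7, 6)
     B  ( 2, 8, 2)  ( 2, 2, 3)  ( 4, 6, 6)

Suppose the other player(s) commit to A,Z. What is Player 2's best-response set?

BR_2 = {Q}

u_2(P vs A,Z) = 1
u_2(Q vs A,Z) = 4
u_2(R vs A,Z) = 2
max payoff 4 at {Q}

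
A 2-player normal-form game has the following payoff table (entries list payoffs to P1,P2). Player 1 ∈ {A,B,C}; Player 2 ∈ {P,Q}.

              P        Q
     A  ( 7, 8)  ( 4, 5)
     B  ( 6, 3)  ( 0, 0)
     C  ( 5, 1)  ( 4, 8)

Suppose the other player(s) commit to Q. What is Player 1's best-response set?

u_1(A vs Q) = 4
u_1(B vs Q) = 0
u_1(C vs Q) = 4
max payoff 4 at {A,C}

P1 best: {A,C}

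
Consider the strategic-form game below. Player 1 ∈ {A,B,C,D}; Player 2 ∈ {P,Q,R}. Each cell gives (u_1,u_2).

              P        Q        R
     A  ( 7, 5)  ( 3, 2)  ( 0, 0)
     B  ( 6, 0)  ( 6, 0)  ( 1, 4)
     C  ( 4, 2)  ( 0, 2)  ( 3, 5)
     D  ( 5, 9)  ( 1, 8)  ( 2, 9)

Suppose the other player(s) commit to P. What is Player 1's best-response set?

argmax u_1 = {A}

u_1(A vs P) = 7
u_1(B vs P) = 6
u_1(C vs P) = 4
u_1(D vs P) = 5
max payoff 7 at {A}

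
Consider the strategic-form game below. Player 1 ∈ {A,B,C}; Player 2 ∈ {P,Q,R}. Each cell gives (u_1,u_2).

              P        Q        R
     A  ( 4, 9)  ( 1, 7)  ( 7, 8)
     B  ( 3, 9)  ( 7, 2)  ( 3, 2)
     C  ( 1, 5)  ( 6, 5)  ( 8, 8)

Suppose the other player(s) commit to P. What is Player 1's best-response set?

u_1(A vs P) = 4
u_1(B vs P) = 3
u_1(C vs P) = 1
max payoff 4 at {A}

argmax u_1 = {A}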